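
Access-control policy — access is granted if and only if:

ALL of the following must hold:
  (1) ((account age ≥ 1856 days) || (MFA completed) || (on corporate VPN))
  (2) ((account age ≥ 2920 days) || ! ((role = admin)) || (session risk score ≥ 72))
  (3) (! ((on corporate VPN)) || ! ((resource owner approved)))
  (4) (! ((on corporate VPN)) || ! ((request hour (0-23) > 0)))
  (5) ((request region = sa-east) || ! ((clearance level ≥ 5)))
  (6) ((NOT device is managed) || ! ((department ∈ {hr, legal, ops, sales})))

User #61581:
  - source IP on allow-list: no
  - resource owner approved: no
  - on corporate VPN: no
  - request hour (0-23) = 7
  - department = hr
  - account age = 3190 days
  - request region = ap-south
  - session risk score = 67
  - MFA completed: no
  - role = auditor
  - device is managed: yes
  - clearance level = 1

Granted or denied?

Denied

Atomic conditions:
  account age ≥ 1856 days: 3190 ≥ 1856 is true
  MFA completed: no → false
  on corporate VPN: no → false
  account age ≥ 2920 days: 3190 ≥ 2920 is true
  role = admin: auditor == admin is false
  session risk score ≥ 72: 67 ≥ 72 is false
  resource owner approved: no → false
  request hour (0-23) > 0: 7 > 0 is true
  request region = sa-east: ap-south == sa-east is false
  clearance level ≥ 5: 1 ≥ 5 is false
  NOT device is managed: yes → false
  department ∈ {hr, legal, ops, sales}: hr is in the set → true
Combine:
[1] true OR false OR false = true
[2.2] NOT false = true
[2] true OR true OR false = true
[3.1] NOT false = true
[3.2] NOT false = true
[3] true OR true = true
[4.1] NOT false = true
[4.2] NOT true = false
[4] true OR false = true
[5.2] NOT false = true
[5] false OR true = true
[6.2] NOT true = false
[6] false OR false = false
[root] true AND true AND true AND true AND true AND false = false
Overall: false → denied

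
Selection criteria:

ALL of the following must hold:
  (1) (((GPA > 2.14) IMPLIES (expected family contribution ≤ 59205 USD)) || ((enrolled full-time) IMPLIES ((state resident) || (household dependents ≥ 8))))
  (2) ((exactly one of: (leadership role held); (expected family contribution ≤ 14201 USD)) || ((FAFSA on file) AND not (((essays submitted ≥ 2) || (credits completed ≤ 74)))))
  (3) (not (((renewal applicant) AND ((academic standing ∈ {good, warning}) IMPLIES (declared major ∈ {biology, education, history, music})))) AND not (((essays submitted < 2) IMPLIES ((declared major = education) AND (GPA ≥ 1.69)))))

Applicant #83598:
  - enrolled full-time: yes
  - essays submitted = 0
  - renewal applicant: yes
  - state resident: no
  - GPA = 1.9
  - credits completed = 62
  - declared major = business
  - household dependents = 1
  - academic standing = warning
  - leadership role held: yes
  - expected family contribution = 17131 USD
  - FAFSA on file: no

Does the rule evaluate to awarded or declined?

Atomic conditions:
  GPA > 2.14: 1.9 > 2.14 is false
  expected family contribution ≤ 59205 USD: 17131 ≤ 59205 is true
  enrolled full-time: yes → true
  state resident: no → false
  household dependents ≥ 8: 1 ≥ 8 is false
  leadership role held: yes → true
  expected family contribution ≤ 14201 USD: 17131 ≤ 14201 is false
  FAFSA on file: no → false
  essays submitted ≥ 2: 0 ≥ 2 is false
  credits completed ≤ 74: 62 ≤ 74 is true
  renewal applicant: yes → true
  academic standing ∈ {good, warning}: warning is in the set → true
  declared major ∈ {biology, education, history, music}: business is not in the set → false
  essays submitted < 2: 0 < 2 is true
  declared major = education: business == education is false
  GPA ≥ 1.69: 1.9 ≥ 1.69 is true
Combine:
[1.1] false → true (antecedent false ⇒ implication holds) = true
[1.2.2] false OR false = false
[1.2] true → false = false
[1] true OR false = true
[2.1] exactly-one(true, false) = true
[2.2.2.1] false OR true = true
[2.2.2] NOT true = false
[2.2] false AND false = false
[2] true OR false = true
[3.1.1.2] true → false = false
[3.1.1] true AND false = false
[3.1] NOT false = true
[3.2.1.2] false AND true = false
[3.2.1] true → false = false
[3.2] NOT false = true
[3] true AND true = true
[root] true AND true AND true = true
Overall: true → awarded

Awarded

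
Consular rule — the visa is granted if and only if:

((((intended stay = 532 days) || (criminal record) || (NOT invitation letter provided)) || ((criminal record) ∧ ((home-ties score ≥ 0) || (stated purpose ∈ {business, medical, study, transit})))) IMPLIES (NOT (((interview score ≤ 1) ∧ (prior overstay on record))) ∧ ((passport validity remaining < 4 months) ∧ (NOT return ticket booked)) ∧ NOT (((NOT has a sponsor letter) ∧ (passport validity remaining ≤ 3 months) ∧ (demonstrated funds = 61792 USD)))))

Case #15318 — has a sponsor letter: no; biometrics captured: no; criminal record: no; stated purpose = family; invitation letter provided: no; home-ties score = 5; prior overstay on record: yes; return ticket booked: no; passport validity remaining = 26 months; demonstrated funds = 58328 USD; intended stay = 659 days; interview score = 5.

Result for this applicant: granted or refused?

Refused

Atomic conditions:
  intended stay = 532 days: 659 == 532 is false
  criminal record: no → false
  NOT invitation letter provided: no → true
  home-ties score ≥ 0: 5 ≥ 0 is true
  stated purpose ∈ {business, medical, study, transit}: family is not in the set → false
  interview score ≤ 1: 5 ≤ 1 is false
  prior overstay on record: yes → true
  passport validity remaining < 4 months: 26 < 4 is false
  NOT return ticket booked: no → true
  NOT has a sponsor letter: no → true
  passport validity remaining ≤ 3 months: 26 ≤ 3 is false
  demonstrated funds = 61792 USD: 58328 == 61792 is false
Combine:
[1.1] false OR false OR true = true
[1.2.2] true OR false = true
[1.2] false AND true = false
[1] true OR false = true
[2.1.1] false AND true = false
[2.1] NOT false = true
[2.2] false AND true = false
[2.3.1] true AND false AND false = false
[2.3] NOT false = true
[2] true AND false AND true = false
[root] true → false = false
Overall: false → refused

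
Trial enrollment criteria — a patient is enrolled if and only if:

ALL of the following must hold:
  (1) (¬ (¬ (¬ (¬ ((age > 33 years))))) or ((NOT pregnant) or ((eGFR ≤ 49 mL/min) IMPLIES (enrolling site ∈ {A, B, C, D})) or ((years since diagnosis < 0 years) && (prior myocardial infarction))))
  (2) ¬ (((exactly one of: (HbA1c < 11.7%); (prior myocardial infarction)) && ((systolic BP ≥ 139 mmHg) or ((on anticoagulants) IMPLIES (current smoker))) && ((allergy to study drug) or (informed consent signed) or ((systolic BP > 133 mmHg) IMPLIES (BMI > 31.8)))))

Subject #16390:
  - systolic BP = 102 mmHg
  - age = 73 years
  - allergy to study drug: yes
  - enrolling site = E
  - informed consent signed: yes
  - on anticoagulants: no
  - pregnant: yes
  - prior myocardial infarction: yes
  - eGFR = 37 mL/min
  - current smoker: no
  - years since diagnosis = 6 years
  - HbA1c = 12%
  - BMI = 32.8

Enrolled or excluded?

Excluded

Atomic conditions:
  age > 33 years: 73 > 33 is true
  NOT pregnant: yes → false
  eGFR ≤ 49 mL/min: 37 ≤ 49 is true
  enrolling site ∈ {A, B, C, D}: E is not in the set → false
  years since diagnosis < 0 years: 6 < 0 is false
  prior myocardial infarction: yes → true
  HbA1c < 11.7%: 12 < 11.7 is false
  systolic BP ≥ 139 mmHg: 102 ≥ 139 is false
  on anticoagulants: no → false
  current smoker: no → false
  allergy to study drug: yes → true
  informed consent signed: yes → true
  systolic BP > 133 mmHg: 102 > 133 is false
  BMI > 31.8: 32.8 > 31.8 is true
Combine:
[1.1.1.1.1] NOT true = false
[1.1.1.1] NOT false = true
[1.1.1] NOT true = false
[1.1] NOT false = true
[1.2.2] true → false = false
[1.2.3] false AND true = false
[1.2] false OR false OR false = false
[1] true OR false = true
[2.1.1] exactly-one(false, true) = true
[2.1.2.2] false → false (antecedent false ⇒ implication holds) = true
[2.1.2] false OR true = true
[2.1.3.3] false → true (antecedent false ⇒ implication holds) = true
[2.1.3] true OR true OR true = true
[2.1] true AND true AND true = true
[2] NOT true = false
[root] true AND false = false
Overall: false → excluded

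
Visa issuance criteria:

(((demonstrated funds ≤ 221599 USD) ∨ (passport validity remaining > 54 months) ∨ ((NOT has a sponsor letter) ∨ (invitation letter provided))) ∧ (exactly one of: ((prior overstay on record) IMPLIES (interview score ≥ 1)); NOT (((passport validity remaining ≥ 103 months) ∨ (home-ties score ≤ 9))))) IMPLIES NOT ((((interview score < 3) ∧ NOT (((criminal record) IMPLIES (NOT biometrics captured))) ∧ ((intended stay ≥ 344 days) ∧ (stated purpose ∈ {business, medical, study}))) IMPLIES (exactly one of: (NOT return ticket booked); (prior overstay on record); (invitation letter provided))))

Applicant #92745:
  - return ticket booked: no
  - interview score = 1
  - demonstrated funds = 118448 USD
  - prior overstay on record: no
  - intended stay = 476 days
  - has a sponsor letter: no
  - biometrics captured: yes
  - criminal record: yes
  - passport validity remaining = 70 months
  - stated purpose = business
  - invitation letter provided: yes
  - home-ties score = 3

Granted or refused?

Granted

Atomic conditions:
  demonstrated funds ≤ 221599 USD: 118448 ≤ 221599 is true
  passport validity remaining > 54 months: 70 > 54 is true
  NOT has a sponsor letter: no → true
  invitation letter provided: yes → true
  prior overstay on record: no → false
  interview score ≥ 1: 1 ≥ 1 is true
  passport validity remaining ≥ 103 months: 70 ≥ 103 is false
  home-ties score ≤ 9: 3 ≤ 9 is true
  interview score < 3: 1 < 3 is true
  criminal record: yes → true
  NOT biometrics captured: yes → false
  intended stay ≥ 344 days: 476 ≥ 344 is true
  stated purpose ∈ {business, medical, study}: business is in the set → true
  NOT return ticket booked: no → true
Combine:
[1.1.3] true OR true = true
[1.1] true OR true OR true = true
[1.2.1] false → true (antecedent false ⇒ implication holds) = true
[1.2.2.1] false OR true = true
[1.2.2] NOT true = false
[1.2] exactly-one(true, false) = true
[1] true AND true = true
[2.1.1.2.1] true → false = false
[2.1.1.2] NOT false = true
[2.1.1.3] true AND true = true
[2.1.1] true AND true AND true = true
[2.1.2] exactly-one(true, false, true) = false
[2.1] true → false = false
[2] NOT false = true
[root] true → true = true
Overall: true → granted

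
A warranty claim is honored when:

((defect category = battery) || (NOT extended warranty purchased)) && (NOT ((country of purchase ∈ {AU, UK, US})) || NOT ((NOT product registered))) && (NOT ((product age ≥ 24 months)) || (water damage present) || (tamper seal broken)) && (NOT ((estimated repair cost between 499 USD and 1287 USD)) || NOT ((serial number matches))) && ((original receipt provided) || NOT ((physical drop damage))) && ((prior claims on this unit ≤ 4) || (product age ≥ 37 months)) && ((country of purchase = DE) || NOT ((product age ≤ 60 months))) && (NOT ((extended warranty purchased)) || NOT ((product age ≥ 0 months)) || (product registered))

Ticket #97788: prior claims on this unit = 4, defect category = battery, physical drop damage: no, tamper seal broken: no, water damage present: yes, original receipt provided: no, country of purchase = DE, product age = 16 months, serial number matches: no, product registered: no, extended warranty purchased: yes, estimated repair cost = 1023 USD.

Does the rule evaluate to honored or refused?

Atomic conditions:
  defect category = battery: battery == battery is true
  NOT extended warranty purchased: yes → false
  country of purchase ∈ {AU, UK, US}: DE is not in the set → false
  NOT product registered: no → true
  product age ≥ 24 months: 16 ≥ 24 is false
  water damage present: yes → true
  tamper seal broken: no → false
  estimated repair cost between 499 USD and 1287 USD: 1023 in [499, 1287] is true
  serial number matches: no → false
  original receipt provided: no → false
  physical drop damage: no → false
  prior claims on this unit ≤ 4: 4 ≤ 4 is true
  product age ≥ 37 months: 16 ≥ 37 is false
  country of purchase = DE: DE == DE is true
  product age ≤ 60 months: 16 ≤ 60 is true
  extended warranty purchased: yes → true
  product age ≥ 0 months: 16 ≥ 0 is true
  product registered: no → false
Combine:
[1] true OR false = true
[2.1] NOT false = true
[2.2] NOT true = false
[2] true OR false = true
[3.1] NOT false = true
[3] true OR true OR false = true
[4.1] NOT true = false
[4.2] NOT false = true
[4] false OR true = true
[5.2] NOT false = true
[5] false OR true = true
[6] true OR false = true
[7.2] NOT true = false
[7] true OR false = true
[8.1] NOT true = false
[8.2] NOT true = false
[8] false OR false OR false = false
[root] true AND true AND true AND true AND true AND true AND true AND false = false
Overall: false → refused

Refused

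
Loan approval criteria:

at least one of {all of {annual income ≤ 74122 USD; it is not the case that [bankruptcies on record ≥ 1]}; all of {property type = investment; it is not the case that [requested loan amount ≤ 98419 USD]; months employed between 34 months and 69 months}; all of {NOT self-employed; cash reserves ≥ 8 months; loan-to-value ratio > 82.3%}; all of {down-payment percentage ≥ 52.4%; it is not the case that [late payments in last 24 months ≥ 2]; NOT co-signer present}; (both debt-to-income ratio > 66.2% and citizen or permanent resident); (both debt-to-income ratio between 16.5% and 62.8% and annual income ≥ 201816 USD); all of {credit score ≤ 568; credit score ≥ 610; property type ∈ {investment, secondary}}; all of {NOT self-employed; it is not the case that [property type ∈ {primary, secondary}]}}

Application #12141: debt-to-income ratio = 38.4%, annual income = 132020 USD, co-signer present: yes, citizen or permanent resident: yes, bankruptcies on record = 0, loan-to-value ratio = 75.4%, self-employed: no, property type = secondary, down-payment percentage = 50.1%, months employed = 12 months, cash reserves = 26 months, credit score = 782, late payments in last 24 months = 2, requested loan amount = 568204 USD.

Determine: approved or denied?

Atomic conditions:
  annual income ≤ 74122 USD: 132020 ≤ 74122 is false
  bankruptcies on record ≥ 1: 0 ≥ 1 is false
  property type = investment: secondary == investment is false
  requested loan amount ≤ 98419 USD: 568204 ≤ 98419 is false
  months employed between 34 months and 69 months: 12 in [34, 69] is false
  NOT self-employed: no → true
  cash reserves ≥ 8 months: 26 ≥ 8 is true
  loan-to-value ratio > 82.3%: 75.4 > 82.3 is false
  down-payment percentage ≥ 52.4%: 50.1 ≥ 52.4 is false
  late payments in last 24 months ≥ 2: 2 ≥ 2 is true
  NOT co-signer present: yes → false
  debt-to-income ratio > 66.2%: 38.4 > 66.2 is false
  citizen or permanent resident: yes → true
  debt-to-income ratio between 16.5% and 62.8%: 38.4 in [16.5, 62.8] is true
  annual income ≥ 201816 USD: 132020 ≥ 201816 is false
  credit score ≤ 568: 782 ≤ 568 is false
  credit score ≥ 610: 782 ≥ 610 is true
  property type ∈ {investment, secondary}: secondary is in the set → true
  property type ∈ {primary, secondary}: secondary is in the set → true
Combine:
[1.2] NOT false = true
[1] false AND true = false
[2.2] NOT false = true
[2] false AND true AND false = false
[3] true AND true AND false = false
[4.2] NOT true = false
[4] false AND false AND false = false
[5] false AND true = false
[6] true AND false = false
[7] false AND true AND true = false
[8.2] NOT true = false
[8] true AND false = false
[root] false OR false OR false OR false OR false OR false OR false OR false = false
Overall: false → denied

Denied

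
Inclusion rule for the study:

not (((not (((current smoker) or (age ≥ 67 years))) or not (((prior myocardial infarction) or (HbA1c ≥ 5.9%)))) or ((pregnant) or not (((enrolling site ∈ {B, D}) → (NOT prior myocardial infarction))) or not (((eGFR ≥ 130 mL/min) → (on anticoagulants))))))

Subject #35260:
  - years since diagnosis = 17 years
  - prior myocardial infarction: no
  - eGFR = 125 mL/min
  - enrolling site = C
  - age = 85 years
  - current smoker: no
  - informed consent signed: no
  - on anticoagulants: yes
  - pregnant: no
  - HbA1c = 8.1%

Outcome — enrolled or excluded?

Enrolled

Atomic conditions:
  current smoker: no → false
  age ≥ 67 years: 85 ≥ 67 is true
  prior myocardial infarction: no → false
  HbA1c ≥ 5.9%: 8.1 ≥ 5.9 is true
  pregnant: no → false
  enrolling site ∈ {B, D}: C is not in the set → false
  NOT prior myocardial infarction: no → true
  eGFR ≥ 130 mL/min: 125 ≥ 130 is false
  on anticoagulants: yes → true
Combine:
[1.1.1.1] false OR true = true
[1.1.1] NOT true = false
[1.1.2.1] false OR true = true
[1.1.2] NOT true = false
[1.1] false OR false = false
[1.2.2.1] false → true (antecedent false ⇒ implication holds) = true
[1.2.2] NOT true = false
[1.2.3.1] false → true (antecedent false ⇒ implication holds) = true
[1.2.3] NOT true = false
[1.2] false OR false OR false = false
[1] false OR false = false
[root] NOT false = true
Overall: true → enrolled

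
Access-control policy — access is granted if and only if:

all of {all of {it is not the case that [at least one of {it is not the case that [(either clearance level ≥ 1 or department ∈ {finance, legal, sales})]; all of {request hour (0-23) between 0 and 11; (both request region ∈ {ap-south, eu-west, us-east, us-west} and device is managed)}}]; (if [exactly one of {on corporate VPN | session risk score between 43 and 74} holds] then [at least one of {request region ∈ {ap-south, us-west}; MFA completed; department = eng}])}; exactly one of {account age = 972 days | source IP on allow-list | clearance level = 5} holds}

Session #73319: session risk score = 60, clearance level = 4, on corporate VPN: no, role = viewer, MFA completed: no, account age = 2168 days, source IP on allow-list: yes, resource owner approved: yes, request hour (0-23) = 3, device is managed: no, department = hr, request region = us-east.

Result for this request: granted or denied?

Denied

Atomic conditions:
  clearance level ≥ 1: 4 ≥ 1 is true
  department ∈ {finance, legal, sales}: hr is not in the set → false
  request hour (0-23) between 0 and 11: 3 in [0, 11] is true
  request region ∈ {ap-south, eu-west, us-east, us-west}: us-east is in the set → true
  device is managed: no → false
  on corporate VPN: no → false
  session risk score between 43 and 74: 60 in [43, 74] is true
  request region ∈ {ap-south, us-west}: us-east is not in the set → false
  MFA completed: no → false
  department = eng: hr == eng is false
  account age = 972 days: 2168 == 972 is false
  source IP on allow-list: yes → true
  clearance level = 5: 4 == 5 is false
Combine:
[1.1.1.1.1] true OR false = true
[1.1.1.1] NOT true = false
[1.1.1.2.2] true AND false = false
[1.1.1.2] true AND false = false
[1.1.1] false OR false = false
[1.1] NOT false = true
[1.2.1] exactly-one(false, true) = true
[1.2.2] false OR false OR false = false
[1.2] true → false = false
[1] true AND false = false
[2] exactly-one(false, true, false) = true
[root] false AND true = false
Overall: false → denied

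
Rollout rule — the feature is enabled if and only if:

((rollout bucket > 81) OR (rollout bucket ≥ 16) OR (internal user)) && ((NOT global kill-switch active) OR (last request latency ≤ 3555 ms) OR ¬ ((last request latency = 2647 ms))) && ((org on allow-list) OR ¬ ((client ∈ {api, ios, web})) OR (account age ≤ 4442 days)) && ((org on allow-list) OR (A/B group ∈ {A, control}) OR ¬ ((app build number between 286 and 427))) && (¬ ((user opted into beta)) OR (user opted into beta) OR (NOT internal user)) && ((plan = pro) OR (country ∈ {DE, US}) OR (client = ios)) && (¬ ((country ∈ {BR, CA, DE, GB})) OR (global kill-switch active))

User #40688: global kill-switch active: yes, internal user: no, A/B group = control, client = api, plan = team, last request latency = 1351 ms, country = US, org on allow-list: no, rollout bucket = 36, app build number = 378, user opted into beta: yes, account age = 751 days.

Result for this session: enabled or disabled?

Atomic conditions:
  rollout bucket > 81: 36 > 81 is false
  rollout bucket ≥ 16: 36 ≥ 16 is true
  internal user: no → false
  NOT global kill-switch active: yes → false
  last request latency ≤ 3555 ms: 1351 ≤ 3555 is true
  last request latency = 2647 ms: 1351 == 2647 is false
  org on allow-list: no → false
  client ∈ {api, ios, web}: api is in the set → true
  account age ≤ 4442 days: 751 ≤ 4442 is true
  A/B group ∈ {A, control}: control is in the set → true
  app build number between 286 and 427: 378 in [286, 427] is true
  user opted into beta: yes → true
  NOT internal user: no → true
  plan = pro: team == pro is false
  country ∈ {DE, US}: US is in the set → true
  client = ios: api == ios is false
  country ∈ {BR, CA, DE, GB}: US is not in the set → false
  global kill-switch active: yes → true
Combine:
[1] false OR true OR false = true
[2.3] NOT false = true
[2] false OR true OR true = true
[3.2] NOT true = false
[3] false OR false OR true = true
[4.3] NOT true = false
[4] false OR true OR false = true
[5.1] NOT true = false
[5] false OR true OR true = true
[6] false OR true OR false = true
[7.1] NOT false = true
[7] true OR true = true
[root] true AND true AND true AND true AND true AND true AND true = true
Overall: true → enabled

Enabled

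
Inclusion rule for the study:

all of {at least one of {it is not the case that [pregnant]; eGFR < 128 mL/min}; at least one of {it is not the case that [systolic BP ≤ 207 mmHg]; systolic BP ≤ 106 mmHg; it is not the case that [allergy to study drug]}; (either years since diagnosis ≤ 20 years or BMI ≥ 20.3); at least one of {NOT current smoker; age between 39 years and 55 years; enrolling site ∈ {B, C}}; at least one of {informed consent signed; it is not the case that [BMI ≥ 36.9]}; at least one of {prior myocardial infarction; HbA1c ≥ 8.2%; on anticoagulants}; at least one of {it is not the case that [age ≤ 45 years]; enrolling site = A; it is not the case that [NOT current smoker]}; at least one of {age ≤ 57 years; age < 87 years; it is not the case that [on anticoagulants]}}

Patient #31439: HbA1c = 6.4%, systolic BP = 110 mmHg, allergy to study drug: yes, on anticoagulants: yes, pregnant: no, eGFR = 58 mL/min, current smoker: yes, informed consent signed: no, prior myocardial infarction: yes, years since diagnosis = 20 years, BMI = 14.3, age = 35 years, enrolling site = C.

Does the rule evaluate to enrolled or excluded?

Atomic conditions:
  pregnant: no → false
  eGFR < 128 mL/min: 58 < 128 is true
  systolic BP ≤ 207 mmHg: 110 ≤ 207 is true
  systolic BP ≤ 106 mmHg: 110 ≤ 106 is false
  allergy to study drug: yes → true
  years since diagnosis ≤ 20 years: 20 ≤ 20 is true
  BMI ≥ 20.3: 14.3 ≥ 20.3 is false
  NOT current smoker: yes → false
  age between 39 years and 55 years: 35 in [39, 55] is false
  enrolling site ∈ {B, C}: C is in the set → true
  informed consent signed: no → false
  BMI ≥ 36.9: 14.3 ≥ 36.9 is false
  prior myocardial infarction: yes → true
  HbA1c ≥ 8.2%: 6.4 ≥ 8.2 is false
  on anticoagulants: yes → true
  age ≤ 45 years: 35 ≤ 45 is true
  enrolling site = A: C == A is false
  age ≤ 57 years: 35 ≤ 57 is true
  age < 87 years: 35 < 87 is true
Combine:
[1.1] NOT false = true
[1] true OR true = true
[2.1] NOT true = false
[2.3] NOT true = false
[2] false OR false OR false = false
[3] true OR false = true
[4] false OR false OR true = true
[5.2] NOT false = true
[5] false OR true = true
[6] true OR false OR true = true
[7.1] NOT true = false
[7.3] NOT false = true
[7] false OR false OR true = true
[8.3] NOT true = false
[8] true OR true OR false = true
[root] true AND false AND true AND true AND true AND true AND true AND true = false
Overall: false → excluded

Excluded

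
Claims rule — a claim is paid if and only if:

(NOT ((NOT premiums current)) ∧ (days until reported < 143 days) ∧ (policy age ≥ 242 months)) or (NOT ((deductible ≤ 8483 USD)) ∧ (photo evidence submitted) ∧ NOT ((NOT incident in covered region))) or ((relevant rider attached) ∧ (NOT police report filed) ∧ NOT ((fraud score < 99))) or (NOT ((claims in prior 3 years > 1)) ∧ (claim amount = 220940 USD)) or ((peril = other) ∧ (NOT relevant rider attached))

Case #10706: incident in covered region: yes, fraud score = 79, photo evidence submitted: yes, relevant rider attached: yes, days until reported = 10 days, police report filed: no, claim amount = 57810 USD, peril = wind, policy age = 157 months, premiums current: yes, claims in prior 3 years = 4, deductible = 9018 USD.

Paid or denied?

Atomic conditions:
  NOT premiums current: yes → false
  days until reported < 143 days: 10 < 143 is true
  policy age ≥ 242 months: 157 ≥ 242 is false
  deductible ≤ 8483 USD: 9018 ≤ 8483 is false
  photo evidence submitted: yes → true
  NOT incident in covered region: yes → false
  relevant rider attached: yes → true
  NOT police report filed: no → true
  fraud score < 99: 79 < 99 is true
  claims in prior 3 years > 1: 4 > 1 is true
  claim amount = 220940 USD: 57810 == 220940 is false
  peril = other: wind == other is false
  NOT relevant rider attached: yes → false
Combine:
[1.1] NOT false = true
[1] true AND true AND false = false
[2.1] NOT false = true
[2.3] NOT false = true
[2] true AND true AND true = true
[3.3] NOT true = false
[3] true AND true AND false = false
[4.1] NOT true = false
[4] false AND false = false
[5] false AND false = false
[root] false OR true OR false OR false OR false = true
Overall: true → paid

Paid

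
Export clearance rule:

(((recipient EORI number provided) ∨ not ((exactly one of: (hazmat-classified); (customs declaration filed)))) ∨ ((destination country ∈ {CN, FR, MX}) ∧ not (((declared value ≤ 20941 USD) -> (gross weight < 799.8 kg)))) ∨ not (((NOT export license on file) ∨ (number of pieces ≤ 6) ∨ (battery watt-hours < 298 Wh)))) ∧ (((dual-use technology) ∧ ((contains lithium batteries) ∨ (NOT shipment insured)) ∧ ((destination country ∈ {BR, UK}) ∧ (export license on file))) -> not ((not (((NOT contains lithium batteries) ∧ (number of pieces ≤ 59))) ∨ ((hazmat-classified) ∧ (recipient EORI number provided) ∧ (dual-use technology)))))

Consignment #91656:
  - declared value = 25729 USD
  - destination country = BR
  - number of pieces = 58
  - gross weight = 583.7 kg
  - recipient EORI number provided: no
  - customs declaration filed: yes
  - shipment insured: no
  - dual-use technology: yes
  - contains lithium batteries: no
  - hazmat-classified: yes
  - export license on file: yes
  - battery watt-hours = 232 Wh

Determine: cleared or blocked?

Atomic conditions:
  recipient EORI number provided: no → false
  hazmat-classified: yes → true
  customs declaration filed: yes → true
  destination country ∈ {CN, FR, MX}: BR is not in the set → false
  declared value ≤ 20941 USD: 25729 ≤ 20941 is false
  gross weight < 799.8 kg: 583.7 < 799.8 is true
  NOT export license on file: yes → false
  number of pieces ≤ 6: 58 ≤ 6 is false
  battery watt-hours < 298 Wh: 232 < 298 is true
  dual-use technology: yes → true
  contains lithium batteries: no → false
  NOT shipment insured: no → true
  destination country ∈ {BR, UK}: BR is in the set → true
  export license on file: yes → true
  NOT contains lithium batteries: no → true
  number of pieces ≤ 59: 58 ≤ 59 is true
Combine:
[1.1.2.1] exactly-one(true, true) = false
[1.1.2] NOT false = true
[1.1] false OR true = true
[1.2.2.1] false → true (antecedent false ⇒ implication holds) = true
[1.2.2] NOT true = false
[1.2] false AND false = false
[1.3.1] false OR false OR true = true
[1.3] NOT true = false
[1] true OR false OR false = true
[2.1.2] false OR true = true
[2.1.3] true AND true = true
[2.1] true AND true AND true = true
[2.2.1.1.1] true AND true = true
[2.2.1.1] NOT true = false
[2.2.1.2] true AND false AND true = false
[2.2.1] false OR false = false
[2.2] NOT false = true
[2] true → true = true
[root] true AND true = true
Overall: true → cleared

Cleared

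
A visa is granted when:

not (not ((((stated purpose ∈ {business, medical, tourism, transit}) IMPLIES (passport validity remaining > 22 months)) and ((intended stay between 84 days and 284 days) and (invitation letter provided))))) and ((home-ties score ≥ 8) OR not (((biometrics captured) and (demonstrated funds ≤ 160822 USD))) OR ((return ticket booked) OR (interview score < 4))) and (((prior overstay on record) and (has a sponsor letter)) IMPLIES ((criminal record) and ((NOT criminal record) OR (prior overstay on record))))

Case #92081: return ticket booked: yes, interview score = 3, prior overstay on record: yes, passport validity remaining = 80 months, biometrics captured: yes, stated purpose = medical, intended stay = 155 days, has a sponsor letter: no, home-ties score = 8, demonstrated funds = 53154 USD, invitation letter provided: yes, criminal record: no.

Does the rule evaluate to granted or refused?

Granted

Atomic conditions:
  stated purpose ∈ {business, medical, tourism, transit}: medical is in the set → true
  passport validity remaining > 22 months: 80 > 22 is true
  intended stay between 84 days and 284 days: 155 in [84, 284] is true
  invitation letter provided: yes → true
  home-ties score ≥ 8: 8 ≥ 8 is true
  biometrics captured: yes → true
  demonstrated funds ≤ 160822 USD: 53154 ≤ 160822 is true
  return ticket booked: yes → true
  interview score < 4: 3 < 4 is true
  prior overstay on record: yes → true
  has a sponsor letter: no → false
  criminal record: no → false
  NOT criminal record: no → true
Combine:
[1.1.1.1] true → true = true
[1.1.1.2] true AND true = true
[1.1.1] true AND true = true
[1.1] NOT true = false
[1] NOT false = true
[2.2.1] true AND true = true
[2.2] NOT true = false
[2.3] true OR true = true
[2] true OR false OR true = true
[3.1] true AND false = false
[3.2.2] true OR true = true
[3.2] false AND true = false
[3] false → false (antecedent false ⇒ implication holds) = true
[root] true AND true AND true = true
Overall: true → granted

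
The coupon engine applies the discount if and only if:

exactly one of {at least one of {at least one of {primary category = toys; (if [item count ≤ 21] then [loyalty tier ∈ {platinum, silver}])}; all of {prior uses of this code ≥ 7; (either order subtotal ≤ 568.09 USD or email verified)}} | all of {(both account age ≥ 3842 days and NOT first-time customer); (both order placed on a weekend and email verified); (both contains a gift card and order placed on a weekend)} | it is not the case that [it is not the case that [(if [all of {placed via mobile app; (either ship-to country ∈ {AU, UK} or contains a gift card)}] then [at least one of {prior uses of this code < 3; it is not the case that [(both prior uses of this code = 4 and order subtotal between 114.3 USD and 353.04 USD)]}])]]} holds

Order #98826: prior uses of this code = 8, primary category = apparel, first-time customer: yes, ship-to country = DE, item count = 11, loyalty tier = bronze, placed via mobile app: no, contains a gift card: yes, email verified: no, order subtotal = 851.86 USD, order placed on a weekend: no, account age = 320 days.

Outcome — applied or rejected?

Applied

Atomic conditions:
  primary category = toys: apparel == toys is false
  item count ≤ 21: 11 ≤ 21 is true
  loyalty tier ∈ {platinum, silver}: bronze is not in the set → false
  prior uses of this code ≥ 7: 8 ≥ 7 is true
  order subtotal ≤ 568.09 USD: 851.86 ≤ 568.09 is false
  email verified: no → false
  account age ≥ 3842 days: 320 ≥ 3842 is false
  NOT first-time customer: yes → false
  order placed on a weekend: no → false
  contains a gift card: yes → true
  placed via mobile app: no → false
  ship-to country ∈ {AU, UK}: DE is not in the set → false
  prior uses of this code < 3: 8 < 3 is false
  prior uses of this code = 4: 8 == 4 is false
  order subtotal between 114.3 USD and 353.04 USD: 851.86 in [114.3, 353.04] is false
Combine:
[1.1.2] true → false = false
[1.1] false OR false = false
[1.2.2] false OR false = false
[1.2] true AND false = false
[1] false OR false = false
[2.1] false AND false = false
[2.2] false AND false = false
[2.3] true AND false = false
[2] false AND false AND false = false
[3.1.1.1.2] false OR true = true
[3.1.1.1] false AND true = false
[3.1.1.2.2.1] false AND false = false
[3.1.1.2.2] NOT false = true
[3.1.1.2] false OR true = true
[3.1.1] false → true (antecedent false ⇒ implication holds) = true
[3.1] NOT true = false
[3] NOT false = true
[root] exactly-one(false, false, true) = true
Overall: true → applied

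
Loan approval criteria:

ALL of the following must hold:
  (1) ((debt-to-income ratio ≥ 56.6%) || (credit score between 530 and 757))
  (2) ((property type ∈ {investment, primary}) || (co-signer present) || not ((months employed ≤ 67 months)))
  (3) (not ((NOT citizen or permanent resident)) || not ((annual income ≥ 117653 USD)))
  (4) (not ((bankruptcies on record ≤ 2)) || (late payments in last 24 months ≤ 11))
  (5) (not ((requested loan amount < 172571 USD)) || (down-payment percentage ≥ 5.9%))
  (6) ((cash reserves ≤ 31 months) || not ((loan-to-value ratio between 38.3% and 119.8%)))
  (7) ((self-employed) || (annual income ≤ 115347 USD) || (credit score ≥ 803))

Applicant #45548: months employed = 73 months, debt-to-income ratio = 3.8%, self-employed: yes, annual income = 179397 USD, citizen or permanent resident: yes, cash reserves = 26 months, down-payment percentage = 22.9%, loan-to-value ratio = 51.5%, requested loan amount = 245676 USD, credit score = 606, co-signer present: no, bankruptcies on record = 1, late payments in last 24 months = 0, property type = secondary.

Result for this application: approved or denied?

Atomic conditions:
  debt-to-income ratio ≥ 56.6%: 3.8 ≥ 56.6 is false
  credit score between 530 and 757: 606 in [530, 757] is true
  property type ∈ {investment, primary}: secondary is not in the set → false
  co-signer present: no → false
  months employed ≤ 67 months: 73 ≤ 67 is false
  NOT citizen or permanent resident: yes → false
  annual income ≥ 117653 USD: 179397 ≥ 117653 is true
  bankruptcies on record ≤ 2: 1 ≤ 2 is true
  late payments in last 24 months ≤ 11: 0 ≤ 11 is true
  requested loan amount < 172571 USD: 245676 < 172571 is false
  down-payment percentage ≥ 5.9%: 22.9 ≥ 5.9 is true
  cash reserves ≤ 31 months: 26 ≤ 31 is true
  loan-to-value ratio between 38.3% and 119.8%: 51.5 in [38.3, 119.8] is true
  self-employed: yes → true
  annual income ≤ 115347 USD: 179397 ≤ 115347 is false
  credit score ≥ 803: 606 ≥ 803 is false
Combine:
[1] false OR true = true
[2.3] NOT false = true
[2] false OR false OR true = true
[3.1] NOT false = true
[3.2] NOT true = false
[3] true OR false = true
[4.1] NOT true = false
[4] false OR true = true
[5.1] NOT false = true
[5] true OR true = true
[6.2] NOT true = false
[6] true OR false = true
[7] true OR false OR false = true
[root] true AND true AND true AND true AND true AND true AND true = true
Overall: true → approved

Approved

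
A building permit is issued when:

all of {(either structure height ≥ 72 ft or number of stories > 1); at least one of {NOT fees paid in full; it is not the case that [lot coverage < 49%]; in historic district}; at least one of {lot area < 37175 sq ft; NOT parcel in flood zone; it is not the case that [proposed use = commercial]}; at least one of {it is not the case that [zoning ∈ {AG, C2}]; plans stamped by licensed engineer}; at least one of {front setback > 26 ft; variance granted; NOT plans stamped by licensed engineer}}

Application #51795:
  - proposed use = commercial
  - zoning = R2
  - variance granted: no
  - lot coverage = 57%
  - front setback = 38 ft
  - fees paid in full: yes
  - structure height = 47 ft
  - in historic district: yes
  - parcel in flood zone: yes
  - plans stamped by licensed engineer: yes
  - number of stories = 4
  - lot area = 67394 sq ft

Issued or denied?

Denied

Atomic conditions:
  structure height ≥ 72 ft: 47 ≥ 72 is false
  number of stories > 1: 4 > 1 is true
  NOT fees paid in full: yes → false
  lot coverage < 49%: 57 < 49 is false
  in historic district: yes → true
  lot area < 37175 sq ft: 67394 < 37175 is false
  NOT parcel in flood zone: yes → false
  proposed use = commercial: commercial == commercial is true
  zoning ∈ {AG, C2}: R2 is not in the set → false
  plans stamped by licensed engineer: yes → true
  front setback > 26 ft: 38 > 26 is true
  variance granted: no → false
  NOT plans stamped by licensed engineer: yes → false
Combine:
[1] false OR true = true
[2.2] NOT false = true
[2] false OR true OR true = true
[3.3] NOT true = false
[3] false OR false OR false = false
[4.1] NOT false = true
[4] true OR true = true
[5] true OR false OR false = true
[root] true AND true AND false AND true AND true = false
Overall: false → denied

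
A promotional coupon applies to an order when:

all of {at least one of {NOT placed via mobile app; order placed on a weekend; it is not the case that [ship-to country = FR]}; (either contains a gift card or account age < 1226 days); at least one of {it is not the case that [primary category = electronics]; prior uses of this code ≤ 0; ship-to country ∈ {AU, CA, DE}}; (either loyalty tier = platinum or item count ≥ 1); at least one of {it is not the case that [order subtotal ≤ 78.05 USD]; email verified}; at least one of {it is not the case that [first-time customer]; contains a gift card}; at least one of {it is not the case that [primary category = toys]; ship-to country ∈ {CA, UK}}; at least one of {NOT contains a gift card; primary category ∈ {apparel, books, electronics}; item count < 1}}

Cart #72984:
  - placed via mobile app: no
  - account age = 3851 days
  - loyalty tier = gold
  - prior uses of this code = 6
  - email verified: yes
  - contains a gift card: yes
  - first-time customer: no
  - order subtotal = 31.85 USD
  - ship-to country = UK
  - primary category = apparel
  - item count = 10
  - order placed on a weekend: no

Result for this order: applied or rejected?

Atomic conditions:
  NOT placed via mobile app: no → true
  order placed on a weekend: no → false
  ship-to country = FR: UK == FR is false
  contains a gift card: yes → true
  account age < 1226 days: 3851 < 1226 is false
  primary category = electronics: apparel == electronics is false
  prior uses of this code ≤ 0: 6 ≤ 0 is false
  ship-to country ∈ {AU, CA, DE}: UK is not in the set → false
  loyalty tier = platinum: gold == platinum is false
  item count ≥ 1: 10 ≥ 1 is true
  order subtotal ≤ 78.05 USD: 31.85 ≤ 78.05 is true
  email verified: yes → true
  first-time customer: no → false
  primary category = toys: apparel == toys is false
  ship-to country ∈ {CA, UK}: UK is in the set → true
  NOT contains a gift card: yes → false
  primary category ∈ {apparel, books, electronics}: apparel is in the set → true
  item count < 1: 10 < 1 is false
Combine:
[1.3] NOT false = true
[1] true OR false OR true = true
[2] true OR false = true
[3.1] NOT false = true
[3] true OR false OR false = true
[4] false OR true = true
[5.1] NOT true = false
[5] false OR true = true
[6.1] NOT false = true
[6] true OR true = true
[7.1] NOT false = true
[7] true OR true = true
[8] false OR true OR false = true
[root] true AND true AND true AND true AND true AND true AND true AND true = true
Overall: true → applied

Applied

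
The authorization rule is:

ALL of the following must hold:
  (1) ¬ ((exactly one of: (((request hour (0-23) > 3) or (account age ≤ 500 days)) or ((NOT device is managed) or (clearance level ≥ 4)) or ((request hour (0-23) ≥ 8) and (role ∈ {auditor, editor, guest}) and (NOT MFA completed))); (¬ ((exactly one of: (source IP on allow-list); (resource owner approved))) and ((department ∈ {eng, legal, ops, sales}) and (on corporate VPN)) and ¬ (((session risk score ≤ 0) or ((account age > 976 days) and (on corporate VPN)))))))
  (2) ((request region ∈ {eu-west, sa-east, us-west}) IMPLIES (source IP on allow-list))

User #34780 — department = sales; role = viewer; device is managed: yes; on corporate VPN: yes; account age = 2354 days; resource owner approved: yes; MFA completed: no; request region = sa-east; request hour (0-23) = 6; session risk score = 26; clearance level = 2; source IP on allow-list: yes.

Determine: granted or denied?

Denied

Atomic conditions:
  request hour (0-23) > 3: 6 > 3 is true
  account age ≤ 500 days: 2354 ≤ 500 is false
  NOT device is managed: yes → false
  clearance level ≥ 4: 2 ≥ 4 is false
  request hour (0-23) ≥ 8: 6 ≥ 8 is false
  role ∈ {auditor, editor, guest}: viewer is not in the set → false
  NOT MFA completed: no → true
  source IP on allow-list: yes → true
  resource owner approved: yes → true
  department ∈ {eng, legal, ops, sales}: sales is in the set → true
  on corporate VPN: yes → true
  session risk score ≤ 0: 26 ≤ 0 is false
  account age > 976 days: 2354 > 976 is true
  request region ∈ {eu-west, sa-east, us-west}: sa-east is in the set → true
Combine:
[1.1.1.1] true OR false = true
[1.1.1.2] false OR false = false
[1.1.1.3] false AND false AND true = false
[1.1.1] true OR false OR false = true
[1.1.2.1.1] exactly-one(true, true) = false
[1.1.2.1] NOT false = true
[1.1.2.2] true AND true = true
[1.1.2.3.1.2] true AND true = true
[1.1.2.3.1] false OR true = true
[1.1.2.3] NOT true = false
[1.1.2] true AND true AND false = false
[1.1] exactly-one(true, false) = true
[1] NOT true = false
[2] true → true = true
[root] false AND true = false
Overall: false → denied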